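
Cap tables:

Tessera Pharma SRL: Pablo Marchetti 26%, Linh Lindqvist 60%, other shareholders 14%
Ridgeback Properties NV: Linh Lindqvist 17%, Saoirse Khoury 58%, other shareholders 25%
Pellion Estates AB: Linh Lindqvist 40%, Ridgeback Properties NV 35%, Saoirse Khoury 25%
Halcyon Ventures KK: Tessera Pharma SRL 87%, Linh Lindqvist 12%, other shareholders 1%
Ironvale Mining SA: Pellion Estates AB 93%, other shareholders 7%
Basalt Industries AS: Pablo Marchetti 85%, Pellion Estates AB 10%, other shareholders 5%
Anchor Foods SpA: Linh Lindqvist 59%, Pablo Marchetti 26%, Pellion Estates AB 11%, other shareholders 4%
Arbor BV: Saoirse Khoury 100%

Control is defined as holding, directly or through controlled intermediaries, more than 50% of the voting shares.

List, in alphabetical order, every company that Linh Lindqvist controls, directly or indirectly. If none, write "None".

Anchor Foods SpA, Halcyon Ventures KK, Tessera Pharma SRL

Linh holds 60% of Tessera, so Linh controls Tessera.
Tessera and Linh together hold 87% + 12% = 99% of Halcyon, so Linh controls Halcyon.
Linh holds 59% of Anchor, so Linh controls Anchor.
No other company's threshold is met.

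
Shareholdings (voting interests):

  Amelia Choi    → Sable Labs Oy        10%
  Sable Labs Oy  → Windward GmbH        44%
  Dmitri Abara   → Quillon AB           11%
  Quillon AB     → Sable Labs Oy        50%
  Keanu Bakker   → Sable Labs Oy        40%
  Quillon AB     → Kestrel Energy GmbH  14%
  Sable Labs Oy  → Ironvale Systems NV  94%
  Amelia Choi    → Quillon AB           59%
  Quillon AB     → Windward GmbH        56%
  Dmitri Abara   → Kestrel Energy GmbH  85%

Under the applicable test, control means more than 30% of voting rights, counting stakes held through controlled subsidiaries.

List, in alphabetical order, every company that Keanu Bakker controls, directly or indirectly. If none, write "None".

Keanu holds 40% of Sable, so Keanu controls Sable.
Sable holds 94% of Ironvale, so Keanu controls Ironvale.
Sable holds 44% of Windward, so Keanu controls Windward.
No other company's threshold is met.

Ironvale Systems NV, Sable Labs Oy, Windward GmbH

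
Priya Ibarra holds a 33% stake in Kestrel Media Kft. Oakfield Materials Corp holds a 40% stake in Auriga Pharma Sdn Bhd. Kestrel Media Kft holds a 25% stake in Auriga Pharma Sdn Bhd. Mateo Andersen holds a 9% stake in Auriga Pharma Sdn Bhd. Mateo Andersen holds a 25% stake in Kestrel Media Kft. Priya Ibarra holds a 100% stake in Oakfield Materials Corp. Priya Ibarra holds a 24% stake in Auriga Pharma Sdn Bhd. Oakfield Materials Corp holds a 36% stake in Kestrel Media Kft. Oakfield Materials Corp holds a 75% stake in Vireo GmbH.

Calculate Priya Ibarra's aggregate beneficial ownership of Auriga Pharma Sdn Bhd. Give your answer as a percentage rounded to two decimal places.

81.25%

Priya reaches Auriga along 4 paths.
Direct stake: 24% = 24%.
Via Oakfield: 100% × 40% = 40%.
Via Oakfield → Kestrel: 100% × 36% × 25% = 9%.
Via Kestrel: 33% × 25% = 8.25%.
Total: 24% + 40% + 9% + 8.25% = 81.25%.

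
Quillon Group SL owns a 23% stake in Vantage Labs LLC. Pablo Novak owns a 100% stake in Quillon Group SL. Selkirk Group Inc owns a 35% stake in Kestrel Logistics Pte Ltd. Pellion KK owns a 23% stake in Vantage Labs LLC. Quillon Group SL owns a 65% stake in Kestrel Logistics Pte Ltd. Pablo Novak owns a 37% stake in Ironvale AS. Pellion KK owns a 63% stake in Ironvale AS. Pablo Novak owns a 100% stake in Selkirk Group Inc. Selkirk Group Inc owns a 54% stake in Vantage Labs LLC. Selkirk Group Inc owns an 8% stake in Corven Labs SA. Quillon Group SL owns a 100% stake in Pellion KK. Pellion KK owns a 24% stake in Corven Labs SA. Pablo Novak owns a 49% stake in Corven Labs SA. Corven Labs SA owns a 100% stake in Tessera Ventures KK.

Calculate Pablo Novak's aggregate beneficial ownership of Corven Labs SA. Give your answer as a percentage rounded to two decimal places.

Pablo reaches Corven along 3 paths.
Direct stake: 49% = 49%.
Via Quillon → Pellion: 100% × 100% × 24% = 24%.
Via Selkirk: 100% × 8% = 8%.
Total: 49% + 24% + 8% = 81%.
Rounded: 81.00%.

81.00%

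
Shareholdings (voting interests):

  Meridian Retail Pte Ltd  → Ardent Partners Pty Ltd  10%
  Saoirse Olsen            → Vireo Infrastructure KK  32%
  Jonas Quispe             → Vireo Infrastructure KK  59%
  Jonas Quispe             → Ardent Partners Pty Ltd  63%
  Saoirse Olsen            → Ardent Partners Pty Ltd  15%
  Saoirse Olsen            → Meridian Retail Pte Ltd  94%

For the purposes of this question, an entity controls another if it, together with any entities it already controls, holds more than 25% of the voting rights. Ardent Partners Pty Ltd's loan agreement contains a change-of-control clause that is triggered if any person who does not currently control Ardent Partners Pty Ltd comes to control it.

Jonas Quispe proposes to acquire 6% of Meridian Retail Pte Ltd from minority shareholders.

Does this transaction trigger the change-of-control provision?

No

The purchase changes only Jonas's holdings, so Jonas is the only person who could newly come to control Ardent.
Jonas holds 63% of Ardent, so Jonas controls Ardent.
So Jonas already controls Ardent before the transaction.
After the purchase, Jonas holds 6% of Meridian directly.
Jonas controlled Ardent already, so this is not a new person acquiring control; every other person's position is unchanged or reduced.
No new person acquires control, so the clause is not triggered.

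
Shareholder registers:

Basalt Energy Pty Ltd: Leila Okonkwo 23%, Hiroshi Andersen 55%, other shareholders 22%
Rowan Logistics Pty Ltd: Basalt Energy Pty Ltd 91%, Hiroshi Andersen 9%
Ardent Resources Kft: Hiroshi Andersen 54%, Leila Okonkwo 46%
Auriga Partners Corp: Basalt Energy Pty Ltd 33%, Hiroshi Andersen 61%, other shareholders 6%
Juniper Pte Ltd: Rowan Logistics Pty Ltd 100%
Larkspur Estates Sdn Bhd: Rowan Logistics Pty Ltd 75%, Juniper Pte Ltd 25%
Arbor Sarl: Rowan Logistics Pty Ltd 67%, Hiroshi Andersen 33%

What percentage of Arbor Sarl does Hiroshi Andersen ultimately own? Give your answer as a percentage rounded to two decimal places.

72.56%

Hiroshi reaches Arbor along 3 paths.
Via Basalt → Rowan: 55% × 91% × 67% = 33.5335%.
Via Rowan: 9% × 67% = 6.03%.
Direct stake: 33% = 33%.
Total: 33.5335% + 6.03% + 33% = 72.5635%.
Rounded: 72.56%.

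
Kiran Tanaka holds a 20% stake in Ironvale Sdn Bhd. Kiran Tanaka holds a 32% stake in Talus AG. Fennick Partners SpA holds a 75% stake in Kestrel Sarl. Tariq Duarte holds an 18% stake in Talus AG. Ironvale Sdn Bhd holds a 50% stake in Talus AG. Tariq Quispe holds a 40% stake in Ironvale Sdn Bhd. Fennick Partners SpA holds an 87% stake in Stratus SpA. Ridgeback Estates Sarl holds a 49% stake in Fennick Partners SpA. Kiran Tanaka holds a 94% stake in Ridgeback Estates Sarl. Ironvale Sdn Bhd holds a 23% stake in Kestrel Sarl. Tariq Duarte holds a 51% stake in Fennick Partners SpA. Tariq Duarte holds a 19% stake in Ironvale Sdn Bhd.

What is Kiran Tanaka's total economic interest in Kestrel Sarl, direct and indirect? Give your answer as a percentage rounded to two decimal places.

Kiran reaches Kestrel along 2 paths.
Via Ironvale: 20% × 23% = 4.6%.
Via Ridgeback → Fennick: 94% × 49% × 75% = 34.545%.
Total: 4.6% + 34.545% = 39.145%.
Rounded: 39.15%.

39.15%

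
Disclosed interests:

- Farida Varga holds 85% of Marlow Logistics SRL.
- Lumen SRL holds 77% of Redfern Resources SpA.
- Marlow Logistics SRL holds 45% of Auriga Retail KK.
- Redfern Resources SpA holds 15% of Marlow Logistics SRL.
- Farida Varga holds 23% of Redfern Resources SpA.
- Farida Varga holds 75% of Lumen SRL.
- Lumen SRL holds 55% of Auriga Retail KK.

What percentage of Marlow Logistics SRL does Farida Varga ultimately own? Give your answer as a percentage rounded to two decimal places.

Farida reaches Marlow along 3 paths.
Direct stake: 85% = 85%.
Via Lumen → Redfern: 75% × 77% × 15% = 8.6625%.
Via Redfern: 23% × 15% = 3.45%.
Total: 85% + 8.6625% + 3.45% = 97.1125%.
Rounded: 97.11%.

97.11%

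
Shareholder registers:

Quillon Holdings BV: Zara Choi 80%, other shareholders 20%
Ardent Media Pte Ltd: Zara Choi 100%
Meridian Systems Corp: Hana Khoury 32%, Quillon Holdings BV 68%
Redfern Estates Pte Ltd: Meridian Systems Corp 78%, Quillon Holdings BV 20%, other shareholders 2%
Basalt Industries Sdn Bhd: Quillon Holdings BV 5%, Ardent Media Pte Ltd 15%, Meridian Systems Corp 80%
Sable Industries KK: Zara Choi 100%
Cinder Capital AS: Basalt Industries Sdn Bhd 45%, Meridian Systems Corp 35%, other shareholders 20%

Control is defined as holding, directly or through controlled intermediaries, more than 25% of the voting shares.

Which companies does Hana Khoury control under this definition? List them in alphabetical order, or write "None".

Basalt Industries Sdn Bhd, Cinder Capital AS, Meridian Systems Corp, Redfern Estates Pte Ltd

Hana holds 32% of Meridian, so Hana controls Meridian.
Meridian holds 78% of Redfern, so Hana controls Redfern.
Meridian holds 80% of Basalt, so Hana controls Basalt.
Basalt and Meridian together hold 45% + 35% = 80% of Cinder, so Hana controls Cinder.
No other company's threshold is met.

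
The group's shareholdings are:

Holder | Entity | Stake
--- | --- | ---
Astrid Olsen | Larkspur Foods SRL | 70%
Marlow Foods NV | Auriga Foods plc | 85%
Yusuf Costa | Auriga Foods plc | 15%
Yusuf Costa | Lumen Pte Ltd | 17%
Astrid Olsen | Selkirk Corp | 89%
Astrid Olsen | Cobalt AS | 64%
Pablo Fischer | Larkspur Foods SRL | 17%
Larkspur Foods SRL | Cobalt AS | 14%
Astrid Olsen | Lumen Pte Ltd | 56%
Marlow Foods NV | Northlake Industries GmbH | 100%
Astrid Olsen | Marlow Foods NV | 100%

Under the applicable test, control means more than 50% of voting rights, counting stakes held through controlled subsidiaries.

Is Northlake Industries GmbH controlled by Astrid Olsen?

Yes

Astrid holds 100% of Marlow, so Astrid controls Marlow.
Marlow holds 100% of Northlake, so Astrid controls Northlake.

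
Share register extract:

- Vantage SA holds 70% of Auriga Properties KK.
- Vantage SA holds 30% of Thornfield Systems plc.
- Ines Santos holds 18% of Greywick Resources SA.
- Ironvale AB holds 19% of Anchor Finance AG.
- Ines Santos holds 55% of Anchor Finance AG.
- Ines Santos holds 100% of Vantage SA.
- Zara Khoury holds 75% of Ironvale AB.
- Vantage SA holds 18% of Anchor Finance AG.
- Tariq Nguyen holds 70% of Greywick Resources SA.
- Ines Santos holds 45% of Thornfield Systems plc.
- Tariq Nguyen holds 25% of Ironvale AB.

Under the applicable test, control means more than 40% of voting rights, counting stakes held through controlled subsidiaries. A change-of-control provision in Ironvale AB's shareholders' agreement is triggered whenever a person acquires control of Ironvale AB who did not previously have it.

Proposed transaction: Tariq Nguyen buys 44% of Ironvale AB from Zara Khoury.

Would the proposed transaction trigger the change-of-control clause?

Yes

The purchase adds only to Tariq's holdings (Zara's stake shrinks), so Tariq is the only person who could newly come to control Ironvale.
Tariq holds 70% of Greywick, so Tariq controls Greywick.
In Ironvale, Tariq's side holds only 25%, not > 40%.
So before the transaction, Tariq does not control Ironvale.
After the purchase, Tariq's direct stake in Ironvale rises to 25% + 44% = 69%, and Zara's stake falls to 31%.
Tariq holds 69% of Ironvale, so Tariq controls Ironvale.
Tariq did not control Ironvale before and does after, so the clause is triggered.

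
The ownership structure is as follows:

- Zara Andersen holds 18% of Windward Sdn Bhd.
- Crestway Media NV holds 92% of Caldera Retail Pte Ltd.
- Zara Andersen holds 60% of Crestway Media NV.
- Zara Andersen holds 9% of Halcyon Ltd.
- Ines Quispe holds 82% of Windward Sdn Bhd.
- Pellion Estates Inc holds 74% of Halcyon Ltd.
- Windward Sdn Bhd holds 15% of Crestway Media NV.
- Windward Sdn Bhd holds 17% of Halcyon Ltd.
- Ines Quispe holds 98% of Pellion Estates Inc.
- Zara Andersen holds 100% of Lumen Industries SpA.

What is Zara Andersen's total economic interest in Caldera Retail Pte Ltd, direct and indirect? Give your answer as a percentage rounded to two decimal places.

57.68%

Zara reaches Caldera along 2 paths.
Via Windward → Crestway: 18% × 15% × 92% = 2.484%.
Via Crestway: 60% × 92% = 55.2%.
Total: 2.484% + 55.2% = 57.684%.
Rounded: 57.68%.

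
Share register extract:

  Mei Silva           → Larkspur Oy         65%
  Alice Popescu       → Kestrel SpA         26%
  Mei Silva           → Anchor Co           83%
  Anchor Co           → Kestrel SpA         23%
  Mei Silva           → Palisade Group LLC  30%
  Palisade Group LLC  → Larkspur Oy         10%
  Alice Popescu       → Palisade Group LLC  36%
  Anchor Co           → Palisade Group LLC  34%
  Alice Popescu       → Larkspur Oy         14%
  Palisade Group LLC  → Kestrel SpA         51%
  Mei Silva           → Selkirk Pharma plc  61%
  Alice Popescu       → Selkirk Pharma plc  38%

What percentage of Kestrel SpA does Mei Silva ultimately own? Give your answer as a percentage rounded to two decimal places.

48.78%

Mei reaches Kestrel along 3 paths.
Via Anchor: 83% × 23% = 19.09%.
Via Anchor → Palisade: 83% × 34% × 51% = 14.3922%.
Via Palisade: 30% × 51% = 15.3%.
Total: 19.09% + 14.3922% + 15.3% = 48.7822%.
Rounded: 48.78%.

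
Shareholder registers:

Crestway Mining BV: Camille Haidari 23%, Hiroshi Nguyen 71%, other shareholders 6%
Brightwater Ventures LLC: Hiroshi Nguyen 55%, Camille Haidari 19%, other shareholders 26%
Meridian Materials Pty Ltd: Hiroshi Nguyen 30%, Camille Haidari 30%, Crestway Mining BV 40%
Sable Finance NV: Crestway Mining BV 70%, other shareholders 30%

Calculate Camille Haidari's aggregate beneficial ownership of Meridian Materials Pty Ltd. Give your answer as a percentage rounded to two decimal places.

Camille reaches Meridian along 2 paths.
Direct stake: 30% = 30%.
Via Crestway: 23% × 40% = 9.2%.
Total: 30% + 9.2% = 39.2%.
Rounded: 39.20%.

39.20%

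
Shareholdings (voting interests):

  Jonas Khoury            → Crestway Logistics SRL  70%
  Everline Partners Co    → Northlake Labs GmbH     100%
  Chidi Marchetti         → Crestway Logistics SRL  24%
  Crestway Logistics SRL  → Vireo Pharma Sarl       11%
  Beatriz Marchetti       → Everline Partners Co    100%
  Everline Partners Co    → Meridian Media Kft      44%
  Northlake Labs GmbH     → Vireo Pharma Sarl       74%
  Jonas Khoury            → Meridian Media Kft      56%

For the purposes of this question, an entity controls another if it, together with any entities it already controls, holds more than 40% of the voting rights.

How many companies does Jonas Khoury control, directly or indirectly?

Jonas holds 70% of Crestway, so Jonas controls Crestway.
Jonas holds 56% of Meridian, so Jonas controls Meridian.
No other company's threshold is met.
Jonas controls 2 companies.

2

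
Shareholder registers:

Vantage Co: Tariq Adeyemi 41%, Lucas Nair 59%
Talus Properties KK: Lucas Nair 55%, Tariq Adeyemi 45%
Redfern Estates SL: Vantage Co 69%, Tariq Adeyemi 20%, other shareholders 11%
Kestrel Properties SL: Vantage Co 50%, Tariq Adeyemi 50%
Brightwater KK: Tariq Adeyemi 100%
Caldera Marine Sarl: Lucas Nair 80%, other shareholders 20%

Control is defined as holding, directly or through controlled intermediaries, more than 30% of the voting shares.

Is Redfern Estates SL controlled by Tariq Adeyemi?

Tariq holds 41% of Vantage, so Tariq controls Vantage.
Vantage and Tariq together hold 69% + 20% = 89% of Redfern, so Tariq controls Redfern.

Yes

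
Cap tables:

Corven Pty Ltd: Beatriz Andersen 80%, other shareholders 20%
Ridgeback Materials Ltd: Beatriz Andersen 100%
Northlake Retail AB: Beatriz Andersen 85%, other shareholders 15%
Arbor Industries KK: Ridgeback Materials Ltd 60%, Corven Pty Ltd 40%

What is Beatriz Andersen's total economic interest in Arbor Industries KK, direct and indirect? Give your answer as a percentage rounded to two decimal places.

Beatriz reaches Arbor along 2 paths.
Via Ridgeback: 100% × 60% = 60%.
Via Corven: 80% × 40% = 32%.
Total: 60% + 32% = 92%.
Rounded: 92.00%.

92.00%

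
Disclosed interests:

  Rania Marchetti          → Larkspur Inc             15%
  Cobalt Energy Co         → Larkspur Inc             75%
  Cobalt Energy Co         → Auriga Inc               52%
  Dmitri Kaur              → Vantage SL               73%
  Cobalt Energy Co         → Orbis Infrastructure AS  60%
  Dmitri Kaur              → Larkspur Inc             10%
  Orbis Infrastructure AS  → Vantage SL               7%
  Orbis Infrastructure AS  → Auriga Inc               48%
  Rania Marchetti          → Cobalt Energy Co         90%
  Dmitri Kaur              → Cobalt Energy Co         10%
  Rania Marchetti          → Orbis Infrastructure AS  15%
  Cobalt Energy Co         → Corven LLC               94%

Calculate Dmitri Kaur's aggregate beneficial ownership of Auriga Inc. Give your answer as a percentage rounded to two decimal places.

Dmitri reaches Auriga along 2 paths.
Via Cobalt → Orbis: 10% × 60% × 48% = 2.88%.
Via Cobalt: 10% × 52% = 5.2%.
Total: 2.88% + 5.2% = 8.08%.

8.08%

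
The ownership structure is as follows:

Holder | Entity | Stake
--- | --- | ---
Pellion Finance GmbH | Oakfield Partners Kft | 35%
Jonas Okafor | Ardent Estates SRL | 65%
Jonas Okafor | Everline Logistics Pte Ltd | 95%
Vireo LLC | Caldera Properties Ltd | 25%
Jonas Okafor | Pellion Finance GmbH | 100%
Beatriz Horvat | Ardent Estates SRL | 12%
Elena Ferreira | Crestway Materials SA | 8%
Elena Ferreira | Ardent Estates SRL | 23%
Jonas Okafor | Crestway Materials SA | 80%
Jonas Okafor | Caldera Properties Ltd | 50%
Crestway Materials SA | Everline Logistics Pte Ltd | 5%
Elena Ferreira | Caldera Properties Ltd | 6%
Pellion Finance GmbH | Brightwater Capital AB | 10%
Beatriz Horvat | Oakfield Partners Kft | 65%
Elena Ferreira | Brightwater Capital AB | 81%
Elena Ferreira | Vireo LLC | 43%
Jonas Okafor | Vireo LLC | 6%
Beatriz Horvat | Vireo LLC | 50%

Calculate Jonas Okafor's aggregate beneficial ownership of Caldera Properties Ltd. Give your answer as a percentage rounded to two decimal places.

Jonas reaches Caldera along 2 paths.
Via Vireo: 6% × 25% = 1.5%.
Direct stake: 50% = 50%.
Total: 1.5% + 50% = 51.5%.
Rounded: 51.50%.

51.50%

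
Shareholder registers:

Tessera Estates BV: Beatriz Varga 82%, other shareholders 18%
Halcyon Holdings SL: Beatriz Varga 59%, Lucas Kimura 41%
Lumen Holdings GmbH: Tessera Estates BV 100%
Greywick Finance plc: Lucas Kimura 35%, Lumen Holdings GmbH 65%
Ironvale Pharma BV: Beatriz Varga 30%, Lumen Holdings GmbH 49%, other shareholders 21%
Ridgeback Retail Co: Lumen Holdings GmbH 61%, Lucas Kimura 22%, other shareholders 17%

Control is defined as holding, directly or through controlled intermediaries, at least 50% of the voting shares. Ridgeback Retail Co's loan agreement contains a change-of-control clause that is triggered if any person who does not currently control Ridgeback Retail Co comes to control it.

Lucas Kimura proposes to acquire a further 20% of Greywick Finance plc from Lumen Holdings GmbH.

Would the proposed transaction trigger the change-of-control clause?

The purchase adds only to Lucas's holdings (Lumen's stake shrinks), so Lucas is the only person who could newly come to control Ridgeback.
Lucas's largest direct stake is 41% in Halcyon, which does not meet the threshold, so Lucas controls no company.
In Ridgeback, Lucas's side holds only 22%, not ≥ 50%.
So before the transaction, Lucas does not control Ridgeback.
After the purchase, Lucas's direct stake in Greywick rises to 35% + 20% = 55%, and Lumen's stake falls to 45%.
Lucas holds 55% of Greywick, so Lucas controls Greywick.
After the transaction, Lucas's side holds 22% of Ridgeback, not ≥ 50%, so Lucas still does not control Ridgeback.
No new person acquires control, so the clause is not triggered.

No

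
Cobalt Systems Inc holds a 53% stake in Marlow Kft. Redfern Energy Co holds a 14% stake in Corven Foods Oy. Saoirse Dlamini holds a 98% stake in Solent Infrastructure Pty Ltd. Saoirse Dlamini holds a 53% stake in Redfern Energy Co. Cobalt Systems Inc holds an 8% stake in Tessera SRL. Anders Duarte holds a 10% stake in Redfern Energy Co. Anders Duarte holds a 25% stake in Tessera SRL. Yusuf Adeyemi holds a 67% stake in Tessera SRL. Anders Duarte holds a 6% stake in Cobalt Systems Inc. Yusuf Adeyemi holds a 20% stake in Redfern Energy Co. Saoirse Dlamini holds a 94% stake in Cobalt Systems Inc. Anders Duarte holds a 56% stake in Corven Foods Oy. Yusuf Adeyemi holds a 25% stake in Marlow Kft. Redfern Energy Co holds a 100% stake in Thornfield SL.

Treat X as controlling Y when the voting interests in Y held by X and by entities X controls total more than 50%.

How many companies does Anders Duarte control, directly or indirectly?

Anders holds 56% of Corven, so Anders controls Corven.
No other company's threshold is met.
Anders controls 1 company.

1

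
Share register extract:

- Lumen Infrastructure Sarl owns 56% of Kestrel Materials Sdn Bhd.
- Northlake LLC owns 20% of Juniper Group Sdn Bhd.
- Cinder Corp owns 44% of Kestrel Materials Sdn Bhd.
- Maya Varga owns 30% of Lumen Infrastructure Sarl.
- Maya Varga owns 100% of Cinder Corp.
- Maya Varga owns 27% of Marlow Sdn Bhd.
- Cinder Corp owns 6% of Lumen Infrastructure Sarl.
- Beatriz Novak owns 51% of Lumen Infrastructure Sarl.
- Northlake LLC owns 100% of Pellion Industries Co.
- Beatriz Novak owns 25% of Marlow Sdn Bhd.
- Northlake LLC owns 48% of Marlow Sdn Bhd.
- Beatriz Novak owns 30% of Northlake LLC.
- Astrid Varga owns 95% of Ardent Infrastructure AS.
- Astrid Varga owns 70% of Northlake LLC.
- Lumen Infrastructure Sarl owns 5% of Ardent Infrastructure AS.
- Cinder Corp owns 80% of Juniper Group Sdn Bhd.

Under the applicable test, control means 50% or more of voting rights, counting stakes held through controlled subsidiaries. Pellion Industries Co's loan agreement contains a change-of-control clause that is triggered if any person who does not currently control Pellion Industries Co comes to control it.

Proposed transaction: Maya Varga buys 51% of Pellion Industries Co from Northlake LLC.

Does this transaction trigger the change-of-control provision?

Yes

The purchase adds only to Maya's holdings (Northlake's stake shrinks), so Maya is the only person who could newly come to control Pellion.
Maya holds 100% of Cinder, so Maya controls Cinder.
Cinder holds 80% of Juniper, so Maya controls Juniper.
Neither Maya nor any entity Maya controls holds any voting interest in Pellion.
So before the transaction, Maya does not control Pellion.
After the purchase, Maya holds 51% of Pellion directly, and Northlake's stake falls to 49%.
Maya holds 51% of Pellion, so Maya controls Pellion.
Maya did not control Pellion before and does after, so the clause is triggered.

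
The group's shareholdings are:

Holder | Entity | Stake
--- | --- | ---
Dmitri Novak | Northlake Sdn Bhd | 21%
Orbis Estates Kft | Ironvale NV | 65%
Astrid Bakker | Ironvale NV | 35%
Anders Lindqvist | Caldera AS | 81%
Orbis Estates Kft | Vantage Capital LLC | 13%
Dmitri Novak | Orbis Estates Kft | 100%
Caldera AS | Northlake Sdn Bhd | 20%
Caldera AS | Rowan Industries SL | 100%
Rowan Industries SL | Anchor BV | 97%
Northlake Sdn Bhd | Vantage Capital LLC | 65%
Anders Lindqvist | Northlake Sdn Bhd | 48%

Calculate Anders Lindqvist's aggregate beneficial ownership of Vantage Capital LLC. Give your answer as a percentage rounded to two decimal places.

41.73%

Anders reaches Vantage along 2 paths.
Via Caldera → Northlake: 81% × 20% × 65% = 10.53%.
Via Northlake: 48% × 65% = 31.2%.
Total: 10.53% + 31.2% = 41.73%.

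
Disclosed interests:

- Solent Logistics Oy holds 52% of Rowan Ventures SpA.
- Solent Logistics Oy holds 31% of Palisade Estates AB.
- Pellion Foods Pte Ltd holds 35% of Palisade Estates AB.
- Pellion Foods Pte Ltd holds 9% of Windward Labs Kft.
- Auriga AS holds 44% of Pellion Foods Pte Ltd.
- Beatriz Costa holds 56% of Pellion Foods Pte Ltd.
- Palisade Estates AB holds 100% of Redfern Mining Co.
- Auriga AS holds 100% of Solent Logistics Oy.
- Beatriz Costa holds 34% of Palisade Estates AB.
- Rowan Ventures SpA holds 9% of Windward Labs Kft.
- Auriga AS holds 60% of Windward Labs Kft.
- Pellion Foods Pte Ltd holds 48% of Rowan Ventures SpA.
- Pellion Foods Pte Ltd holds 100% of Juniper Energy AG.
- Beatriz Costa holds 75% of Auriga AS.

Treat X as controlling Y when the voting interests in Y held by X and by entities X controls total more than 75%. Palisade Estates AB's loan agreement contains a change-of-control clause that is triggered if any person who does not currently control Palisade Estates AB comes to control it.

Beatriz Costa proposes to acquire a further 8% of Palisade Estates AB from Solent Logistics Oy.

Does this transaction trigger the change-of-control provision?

The purchase adds only to Beatriz's holdings (Solent's stake shrinks), so Beatriz is the only person who could newly come to control Palisade.
Beatriz's largest direct stake is 75% in Auriga, which does not meet the threshold, so Beatriz controls no company.
In Palisade, Beatriz's side holds only 34%, not > 75%.
So before the transaction, Beatriz does not control Palisade.
After the purchase, Beatriz's direct stake in Palisade rises to 34% + 8% = 42%, and Solent's stake falls to 23%.
After the transaction, Beatriz's side holds 42% of Palisade, not > 75%, so Beatriz still does not control Palisade.
No new person acquires control, so the clause is not triggered.

No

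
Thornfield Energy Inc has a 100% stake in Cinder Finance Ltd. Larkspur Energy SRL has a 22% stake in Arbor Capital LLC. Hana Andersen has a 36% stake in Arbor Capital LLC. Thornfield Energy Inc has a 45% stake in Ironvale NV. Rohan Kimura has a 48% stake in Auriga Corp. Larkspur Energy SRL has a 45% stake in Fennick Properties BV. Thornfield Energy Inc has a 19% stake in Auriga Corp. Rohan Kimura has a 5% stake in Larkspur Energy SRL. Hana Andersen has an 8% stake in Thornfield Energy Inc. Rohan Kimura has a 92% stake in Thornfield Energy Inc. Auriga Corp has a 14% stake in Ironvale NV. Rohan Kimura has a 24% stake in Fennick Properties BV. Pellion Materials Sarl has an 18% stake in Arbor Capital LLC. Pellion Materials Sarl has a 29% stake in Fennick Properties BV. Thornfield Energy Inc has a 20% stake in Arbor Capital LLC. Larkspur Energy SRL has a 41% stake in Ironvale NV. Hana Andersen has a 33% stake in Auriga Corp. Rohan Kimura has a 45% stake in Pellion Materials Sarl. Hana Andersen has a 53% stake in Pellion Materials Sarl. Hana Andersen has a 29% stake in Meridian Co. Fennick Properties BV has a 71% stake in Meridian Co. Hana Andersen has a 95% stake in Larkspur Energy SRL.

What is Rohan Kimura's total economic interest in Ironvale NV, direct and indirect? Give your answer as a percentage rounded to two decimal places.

Rohan reaches Ironvale along 4 paths.
Via Auriga: 48% × 14% = 6.72%.
Via Thornfield → Auriga: 92% × 19% × 14% = 2.4472%.
Via Larkspur: 5% × 41% = 2.05%.
Via Thornfield: 92% × 45% = 41.4%.
Total: 6.72% + 2.4472% + 2.05% + 41.4% = 52.6172%.
Rounded: 52.62%.

52.62%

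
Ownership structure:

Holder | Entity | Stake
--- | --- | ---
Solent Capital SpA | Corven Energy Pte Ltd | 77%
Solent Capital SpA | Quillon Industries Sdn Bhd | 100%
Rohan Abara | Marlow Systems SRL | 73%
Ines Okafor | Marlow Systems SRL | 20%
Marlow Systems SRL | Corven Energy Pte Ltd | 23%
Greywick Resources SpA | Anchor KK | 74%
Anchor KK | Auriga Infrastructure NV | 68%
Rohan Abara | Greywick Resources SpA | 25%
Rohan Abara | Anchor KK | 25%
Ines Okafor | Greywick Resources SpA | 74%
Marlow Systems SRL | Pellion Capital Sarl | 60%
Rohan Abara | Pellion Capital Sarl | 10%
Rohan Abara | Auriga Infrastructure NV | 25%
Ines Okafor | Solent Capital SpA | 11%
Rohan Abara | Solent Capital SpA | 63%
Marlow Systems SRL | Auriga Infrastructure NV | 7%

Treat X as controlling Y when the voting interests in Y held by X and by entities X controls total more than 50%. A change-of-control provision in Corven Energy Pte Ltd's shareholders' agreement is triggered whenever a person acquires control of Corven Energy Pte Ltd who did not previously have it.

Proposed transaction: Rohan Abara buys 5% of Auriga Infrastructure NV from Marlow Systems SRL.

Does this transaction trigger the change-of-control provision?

The purchase adds only to Rohan's holdings (Marlow's stake shrinks), so Rohan is the only person who could newly come to control Corven.
Rohan holds 73% of Marlow, so Rohan controls Marlow.
Rohan holds 63% of Solent, so Rohan controls Solent.
Solent and Marlow together hold 77% + 23% = 100% of Corven, so Rohan controls Corven.
So Rohan already controls Corven before the transaction.
After the purchase, Rohan's direct stake in Auriga rises to 25% + 5% = 30%, and Marlow's stake falls to 2%.
Rohan controlled Corven already, so this is not a new person acquiring control; every other person's position is unchanged or reduced.
No new person acquires control, so the clause is not triggered.

No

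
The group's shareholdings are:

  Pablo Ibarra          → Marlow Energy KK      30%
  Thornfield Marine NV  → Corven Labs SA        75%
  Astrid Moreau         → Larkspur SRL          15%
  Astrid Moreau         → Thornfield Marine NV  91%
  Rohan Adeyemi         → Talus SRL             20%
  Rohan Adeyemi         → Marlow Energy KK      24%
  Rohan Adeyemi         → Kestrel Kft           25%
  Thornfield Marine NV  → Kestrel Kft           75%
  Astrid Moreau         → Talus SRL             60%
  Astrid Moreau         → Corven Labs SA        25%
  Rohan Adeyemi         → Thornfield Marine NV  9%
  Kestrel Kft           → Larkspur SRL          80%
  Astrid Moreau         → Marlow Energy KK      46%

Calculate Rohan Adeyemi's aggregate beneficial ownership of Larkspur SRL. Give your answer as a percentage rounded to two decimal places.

Rohan reaches Larkspur along 2 paths.
Via Thornfield → Kestrel: 9% × 75% × 80% = 5.4%.
Via Kestrel: 25% × 80% = 20%.
Total: 5.4% + 20% = 25.4%.
Rounded: 25.40%.

25.40%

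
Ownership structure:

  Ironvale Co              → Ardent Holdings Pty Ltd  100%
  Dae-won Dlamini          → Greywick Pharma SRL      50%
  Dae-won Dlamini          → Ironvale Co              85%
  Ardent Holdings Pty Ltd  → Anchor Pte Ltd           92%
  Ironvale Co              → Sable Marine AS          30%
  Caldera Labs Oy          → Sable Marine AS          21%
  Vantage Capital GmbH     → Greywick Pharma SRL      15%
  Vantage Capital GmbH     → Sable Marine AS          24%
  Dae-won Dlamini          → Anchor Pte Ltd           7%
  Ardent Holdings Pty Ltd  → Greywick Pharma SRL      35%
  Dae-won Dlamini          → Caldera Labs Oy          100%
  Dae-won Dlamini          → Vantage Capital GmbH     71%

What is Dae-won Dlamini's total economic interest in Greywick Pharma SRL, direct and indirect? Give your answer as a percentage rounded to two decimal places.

90.40%

Dae-won reaches Greywick along 3 paths.
Direct stake: 50% = 50%.
Via Vantage: 71% × 15% = 10.65%.
Via Ironvale → Ardent: 85% × 100% × 35% = 29.75%.
Total: 50% + 10.65% + 29.75% = 90.4%.
Rounded: 90.40%.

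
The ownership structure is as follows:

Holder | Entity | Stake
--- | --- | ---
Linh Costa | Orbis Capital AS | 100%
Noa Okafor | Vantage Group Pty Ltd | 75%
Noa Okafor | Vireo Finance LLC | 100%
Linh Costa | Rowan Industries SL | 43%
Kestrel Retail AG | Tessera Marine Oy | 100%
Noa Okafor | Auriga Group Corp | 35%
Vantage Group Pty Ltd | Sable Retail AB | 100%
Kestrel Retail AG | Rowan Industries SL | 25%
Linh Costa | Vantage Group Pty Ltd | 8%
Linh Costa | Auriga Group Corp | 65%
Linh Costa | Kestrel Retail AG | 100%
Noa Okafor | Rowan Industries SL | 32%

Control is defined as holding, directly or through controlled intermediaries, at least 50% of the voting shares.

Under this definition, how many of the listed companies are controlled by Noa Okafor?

Noa holds 75% of Vantage, so Noa controls Vantage.
Vantage holds 100% of Sable, so Noa controls Sable.
Noa holds 100% of Vireo, so Noa controls Vireo.
No other company's threshold is met.
Noa controls 3 companies.

3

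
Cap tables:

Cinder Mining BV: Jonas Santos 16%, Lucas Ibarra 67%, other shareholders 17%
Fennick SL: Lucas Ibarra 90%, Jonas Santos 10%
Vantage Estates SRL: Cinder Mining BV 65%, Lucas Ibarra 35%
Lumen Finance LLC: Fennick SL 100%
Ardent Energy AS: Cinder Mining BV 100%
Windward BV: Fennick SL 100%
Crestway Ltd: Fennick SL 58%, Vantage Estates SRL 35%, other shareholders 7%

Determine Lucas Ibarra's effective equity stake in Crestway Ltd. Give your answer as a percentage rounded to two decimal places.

79.69%

Lucas reaches Crestway along 3 paths.
Via Fennick: 90% × 58% = 52.2%.
Via Cinder → Vantage: 67% × 65% × 35% = 15.2425%.
Via Vantage: 35% × 35% = 12.25%.
Total: 52.2% + 15.2425% + 12.25% = 79.6925%.
Rounded: 79.69%.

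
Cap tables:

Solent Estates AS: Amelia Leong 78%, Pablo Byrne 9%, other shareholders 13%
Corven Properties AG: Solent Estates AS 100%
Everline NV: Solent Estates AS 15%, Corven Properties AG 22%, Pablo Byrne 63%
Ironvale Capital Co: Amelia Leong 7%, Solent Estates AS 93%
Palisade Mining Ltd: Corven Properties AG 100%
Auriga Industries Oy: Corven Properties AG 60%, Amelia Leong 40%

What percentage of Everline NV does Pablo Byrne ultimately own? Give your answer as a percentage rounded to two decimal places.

Pablo reaches Everline along 3 paths.
Via Solent: 9% × 15% = 1.35%.
Via Solent → Corven: 9% × 100% × 22% = 1.98%.
Direct stake: 63% = 63%.
Total: 1.35% + 1.98% + 63% = 66.33%.

66.33%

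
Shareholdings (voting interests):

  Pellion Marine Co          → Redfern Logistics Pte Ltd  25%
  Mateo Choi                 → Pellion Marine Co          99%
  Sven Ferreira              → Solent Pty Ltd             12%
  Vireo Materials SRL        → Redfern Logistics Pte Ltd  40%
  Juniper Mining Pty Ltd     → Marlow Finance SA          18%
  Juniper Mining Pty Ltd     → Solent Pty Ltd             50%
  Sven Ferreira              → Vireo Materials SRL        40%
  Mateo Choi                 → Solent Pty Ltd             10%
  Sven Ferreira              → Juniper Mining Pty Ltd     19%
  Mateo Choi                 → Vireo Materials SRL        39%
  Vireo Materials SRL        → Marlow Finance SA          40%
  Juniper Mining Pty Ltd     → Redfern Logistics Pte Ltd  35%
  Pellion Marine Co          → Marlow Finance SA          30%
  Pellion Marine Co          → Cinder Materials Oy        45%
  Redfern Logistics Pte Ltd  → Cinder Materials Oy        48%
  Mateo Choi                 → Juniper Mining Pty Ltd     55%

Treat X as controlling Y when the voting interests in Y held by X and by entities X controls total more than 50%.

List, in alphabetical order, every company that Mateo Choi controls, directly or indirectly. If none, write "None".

Mateo holds 55% of Juniper, so Mateo controls Juniper.
Mateo holds 99% of Pellion, so Mateo controls Pellion.
Mateo and Juniper together hold 10% + 50% = 60% of Solent, so Mateo controls Solent.
Pellion and Juniper together hold 25% + 35% = 60% of Redfern, so Mateo controls Redfern.
Redfern and Pellion together hold 48% + 45% = 93% of Cinder, so Mateo controls Cinder.
No other company's threshold is met.

Cinder Materials Oy, Juniper Mining Pty Ltd, Pellion Marine Co, Redfern Logistics Pte Ltd, Solent Pty Ltd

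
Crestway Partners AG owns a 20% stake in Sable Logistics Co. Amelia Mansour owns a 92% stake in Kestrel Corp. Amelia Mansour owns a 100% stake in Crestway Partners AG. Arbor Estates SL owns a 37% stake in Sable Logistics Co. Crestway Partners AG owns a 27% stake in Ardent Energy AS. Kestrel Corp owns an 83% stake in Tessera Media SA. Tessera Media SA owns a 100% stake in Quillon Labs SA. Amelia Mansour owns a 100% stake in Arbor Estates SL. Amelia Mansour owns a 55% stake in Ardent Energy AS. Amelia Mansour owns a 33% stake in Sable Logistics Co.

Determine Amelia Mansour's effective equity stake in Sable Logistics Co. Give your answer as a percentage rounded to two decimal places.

90.00%

Amelia reaches Sable along 3 paths.
Via Crestway: 100% × 20% = 20%.
Direct stake: 33% = 33%.
Via Arbor: 100% × 37% = 37%.
Total: 20% + 33% + 37% = 90%.
Rounded: 90.00%.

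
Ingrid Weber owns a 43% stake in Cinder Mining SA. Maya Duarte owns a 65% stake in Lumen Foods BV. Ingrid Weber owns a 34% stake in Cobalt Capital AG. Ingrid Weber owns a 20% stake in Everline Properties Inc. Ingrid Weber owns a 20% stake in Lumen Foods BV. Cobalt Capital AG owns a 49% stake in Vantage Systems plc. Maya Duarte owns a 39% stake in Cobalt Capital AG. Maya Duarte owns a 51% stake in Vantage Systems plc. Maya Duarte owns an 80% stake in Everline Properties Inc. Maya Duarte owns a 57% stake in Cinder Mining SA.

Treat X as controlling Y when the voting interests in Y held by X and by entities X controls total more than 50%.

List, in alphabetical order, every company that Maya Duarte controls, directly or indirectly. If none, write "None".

Cinder Mining SA, Everline Properties Inc, Lumen Foods BV, Vantage Systems plc

Maya holds 57% of Cinder, so Maya controls Cinder.
Maya holds 65% of Lumen, so Maya controls Lumen.
Maya holds 80% of Everline, so Maya controls Everline.
Maya holds 51% of Vantage, so Maya controls Vantage.
No other company's threshold is met.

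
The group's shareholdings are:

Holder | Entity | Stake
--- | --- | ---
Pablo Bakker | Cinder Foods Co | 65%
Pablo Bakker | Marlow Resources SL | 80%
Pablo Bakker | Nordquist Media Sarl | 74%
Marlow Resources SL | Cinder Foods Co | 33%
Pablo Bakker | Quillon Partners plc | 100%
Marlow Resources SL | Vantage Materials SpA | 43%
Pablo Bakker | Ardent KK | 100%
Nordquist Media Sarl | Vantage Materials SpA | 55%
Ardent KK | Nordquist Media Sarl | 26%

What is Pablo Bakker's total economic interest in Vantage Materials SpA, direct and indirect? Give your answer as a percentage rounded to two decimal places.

Pablo reaches Vantage along 3 paths.
Via Marlow: 80% × 43% = 34.4%.
Via Ardent → Nordquist: 100% × 26% × 55% = 14.3%.
Via Nordquist: 74% × 55% = 40.7%.
Total: 34.4% + 14.3% + 40.7% = 89.4%.
Rounded: 89.40%.

89.40%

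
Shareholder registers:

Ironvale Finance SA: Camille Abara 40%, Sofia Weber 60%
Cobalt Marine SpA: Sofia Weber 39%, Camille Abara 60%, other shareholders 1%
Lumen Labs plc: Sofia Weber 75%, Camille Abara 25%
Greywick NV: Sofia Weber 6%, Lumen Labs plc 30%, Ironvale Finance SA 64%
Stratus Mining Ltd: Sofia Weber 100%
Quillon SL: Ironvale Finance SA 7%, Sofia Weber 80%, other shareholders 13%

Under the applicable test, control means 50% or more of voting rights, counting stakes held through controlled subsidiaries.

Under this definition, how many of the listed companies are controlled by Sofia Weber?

Sofia holds 60% of Ironvale, so Sofia controls Ironvale.
Sofia holds 75% of Lumen, so Sofia controls Lumen.
Sofia and Lumen and Ironvale together hold 6% + 30% + 64% = 100% of Greywick, so Sofia controls Greywick.
Sofia holds 100% of Stratus, so Sofia controls Stratus.
Ironvale and Sofia together hold 7% + 80% = 87% of Quillon, so Sofia controls Quillon.
No other company's threshold is met.
Sofia controls 5 companies.

5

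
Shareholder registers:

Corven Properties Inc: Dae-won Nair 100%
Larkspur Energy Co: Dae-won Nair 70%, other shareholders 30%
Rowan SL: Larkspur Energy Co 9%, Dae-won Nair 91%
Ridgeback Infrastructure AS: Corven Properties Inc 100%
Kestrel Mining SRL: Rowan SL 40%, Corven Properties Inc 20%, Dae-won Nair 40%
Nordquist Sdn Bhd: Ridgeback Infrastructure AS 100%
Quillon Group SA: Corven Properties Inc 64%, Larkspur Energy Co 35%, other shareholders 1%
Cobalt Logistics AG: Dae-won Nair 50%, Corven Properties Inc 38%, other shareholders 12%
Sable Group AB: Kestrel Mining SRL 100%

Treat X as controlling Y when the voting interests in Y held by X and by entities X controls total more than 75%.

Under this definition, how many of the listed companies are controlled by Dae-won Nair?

7

Dae-won holds 100% of Corven, so Dae-won controls Corven.
Dae-won holds 91% of Rowan, so Dae-won controls Rowan.
Corven holds 100% of Ridgeback, so Dae-won controls Ridgeback.
Rowan and Corven and Dae-won together hold 40% + 20% + 40% = 100% of Kestrel, so Dae-won controls Kestrel.
Ridgeback holds 100% of Nordquist, so Dae-won controls Nordquist.
Dae-won and Corven together hold 50% + 38% = 88% of Cobalt, so Dae-won controls Cobalt.
Kestrel holds 100% of Sable, so Dae-won controls Sable.
No other company's threshold is met.
Dae-won controls 7 companies.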